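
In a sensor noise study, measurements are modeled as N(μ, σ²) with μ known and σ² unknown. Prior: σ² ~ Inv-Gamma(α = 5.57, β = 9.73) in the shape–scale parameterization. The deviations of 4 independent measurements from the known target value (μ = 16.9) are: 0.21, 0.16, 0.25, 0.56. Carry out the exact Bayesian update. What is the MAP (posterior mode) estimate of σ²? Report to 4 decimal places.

1.1614

With known mean μ and an Inverse-Gamma(α, β) prior on σ², the Normal likelihood is conjugate: posterior is Inv-Gamma(α + n/2, β + Σ(xᵢ−μ)²/2).
Σ(xᵢ−μ)² = (0.21)² + (0.16)² + (0.25)² + (0.56)² = 0.4458.
Posterior: Inv-Gamma(5.57 + 4/2, 9.73 + 0.4458/2) = Inv-Gamma(7.57, 9.95290).
Mode = β/(α+1) = 9.95290/8.57 = 1.1614.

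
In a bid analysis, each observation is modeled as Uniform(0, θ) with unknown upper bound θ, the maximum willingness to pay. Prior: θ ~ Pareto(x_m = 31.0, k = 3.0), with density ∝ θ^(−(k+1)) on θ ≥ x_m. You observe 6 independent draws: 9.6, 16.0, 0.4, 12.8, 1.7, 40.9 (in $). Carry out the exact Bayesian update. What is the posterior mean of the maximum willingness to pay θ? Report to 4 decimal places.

46.0125

A Pareto(scale x_m, shape k) prior on the upper bound θ of Uniform(0, θ) is conjugate: posterior is Pareto(max(x_m, max xᵢ), k + n).
Sample maximum = 40.9; prior scale x_m = 31.0 → posterior scale = max = 40.9.
Posterior shape = 3.0 + 6 = 9.0.
E[θ|data] = k·x_m/(k−1) = 9.0·40.9/8.0 = 46.0125.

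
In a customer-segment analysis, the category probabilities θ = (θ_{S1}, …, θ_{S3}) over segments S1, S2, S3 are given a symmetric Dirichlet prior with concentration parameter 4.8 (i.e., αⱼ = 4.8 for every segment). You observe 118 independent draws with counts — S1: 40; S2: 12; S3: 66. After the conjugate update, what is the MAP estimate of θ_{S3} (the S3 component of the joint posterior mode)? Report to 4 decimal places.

The Dirichlet prior is conjugate to the Multinomial likelihood: each posterior αⱼ = prior αⱼ + observed count nⱼ.
Posterior concentration: (44.8, 16.8, 70.8), total = 132.4.
Joint mode component: (α_{S3}−1)/(Σα−K) = 69.8/129.4 = 0.5394.

0.5394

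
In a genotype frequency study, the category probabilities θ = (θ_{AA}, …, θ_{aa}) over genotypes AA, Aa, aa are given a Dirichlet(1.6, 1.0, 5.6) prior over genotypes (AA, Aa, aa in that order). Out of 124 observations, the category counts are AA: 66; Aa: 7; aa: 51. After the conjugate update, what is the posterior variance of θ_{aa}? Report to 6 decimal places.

0.001838

The Dirichlet prior is conjugate to the Multinomial likelihood: each posterior αⱼ = prior αⱼ + observed count nⱼ.
Posterior concentration: (67.6, 8.0, 56.6), total = 132.2.
Var[θ_j] = α_j(Σα−α_j)/((Σα)²(Σα+1)) = 56.6·75.6/(132.2²·133.2) = 0.001838.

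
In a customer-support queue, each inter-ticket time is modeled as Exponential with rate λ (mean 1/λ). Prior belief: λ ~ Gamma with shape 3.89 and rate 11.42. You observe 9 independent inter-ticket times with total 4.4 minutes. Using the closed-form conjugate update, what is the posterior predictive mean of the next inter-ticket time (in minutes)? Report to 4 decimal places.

1.3305

With a Gamma(shape α, rate β) prior on the exponential rate λ, the posterior after n observations with total T = Σxᵢ is Gamma(α+n, β+T).
Posterior: Gamma(3.89+9, 11.42+4.4) = Gamma(12.89, 15.82).
The predictive distribution for the next observation is Lomax; its mean is β/(α−1) = 15.82/11.89 = 1.3305.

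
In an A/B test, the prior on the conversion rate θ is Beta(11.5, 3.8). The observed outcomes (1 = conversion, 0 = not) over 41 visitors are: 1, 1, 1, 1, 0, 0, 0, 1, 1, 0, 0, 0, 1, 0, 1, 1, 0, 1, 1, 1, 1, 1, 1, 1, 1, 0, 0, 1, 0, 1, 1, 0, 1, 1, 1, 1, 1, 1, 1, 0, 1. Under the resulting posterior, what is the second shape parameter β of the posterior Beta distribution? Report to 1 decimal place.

The Beta prior is conjugate to a Binomial/Bernoulli likelihood; the update adds successes to α and failures to β.
Posterior: Beta(α+k, β+n−k) = Beta(11.5+28, 3.8+13) = Beta(39.5, 16.8).
Posterior β = 16.8.

16.8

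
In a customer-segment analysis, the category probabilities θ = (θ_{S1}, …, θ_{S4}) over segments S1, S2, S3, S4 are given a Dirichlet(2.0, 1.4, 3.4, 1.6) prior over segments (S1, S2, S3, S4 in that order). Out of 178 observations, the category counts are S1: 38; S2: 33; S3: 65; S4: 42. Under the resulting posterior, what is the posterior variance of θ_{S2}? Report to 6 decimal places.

The Dirichlet prior is conjugate to the Multinomial likelihood: each posterior αⱼ = prior αⱼ + observed count nⱼ.
Posterior concentration: (40.0, 34.4, 68.4, 43.6), total = 186.4.
Var[θ_j] = α_j(Σα−α_j)/((Σα)²(Σα+1)) = 34.4·152.0/(186.4²·187.4) = 0.000803.

0.000803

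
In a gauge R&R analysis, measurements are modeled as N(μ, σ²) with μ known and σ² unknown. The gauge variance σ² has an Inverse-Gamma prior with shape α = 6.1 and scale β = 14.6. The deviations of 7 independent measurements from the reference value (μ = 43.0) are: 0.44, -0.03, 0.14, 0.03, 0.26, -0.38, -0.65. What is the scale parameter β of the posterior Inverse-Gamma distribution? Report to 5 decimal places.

15.02475

With known mean μ and an Inverse-Gamma(α, β) prior on σ², the Normal likelihood is conjugate: posterior is Inv-Gamma(α + n/2, β + Σ(xᵢ−μ)²/2).
Σ(xᵢ−μ)² = (0.44)² + (-0.03)² + (0.14)² + (0.03)² + (0.26)² + (-0.38)² + (-0.65)² = 0.8495.
Posterior: Inv-Gamma(6.1 + 7/2, 14.6 + 0.8495/2) = Inv-Gamma(9.60, 15.02475).
Posterior β = 15.02475.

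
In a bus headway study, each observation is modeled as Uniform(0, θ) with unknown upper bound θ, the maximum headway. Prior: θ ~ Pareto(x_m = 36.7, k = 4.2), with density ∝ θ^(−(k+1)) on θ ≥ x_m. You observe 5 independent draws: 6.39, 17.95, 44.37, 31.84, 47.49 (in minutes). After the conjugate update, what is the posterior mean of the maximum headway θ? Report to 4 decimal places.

A Pareto(scale x_m, shape k) prior on the upper bound θ of Uniform(0, θ) is conjugate: posterior is Pareto(max(x_m, max xᵢ), k + n).
Sample maximum = 47.49; prior scale x_m = 36.7 → posterior scale = max = 47.49.
Posterior shape = 4.2 + 5 = 9.2.
E[θ|data] = k·x_m/(k−1) = 9.2·47.49/8.2 = 53.2815.

53.2815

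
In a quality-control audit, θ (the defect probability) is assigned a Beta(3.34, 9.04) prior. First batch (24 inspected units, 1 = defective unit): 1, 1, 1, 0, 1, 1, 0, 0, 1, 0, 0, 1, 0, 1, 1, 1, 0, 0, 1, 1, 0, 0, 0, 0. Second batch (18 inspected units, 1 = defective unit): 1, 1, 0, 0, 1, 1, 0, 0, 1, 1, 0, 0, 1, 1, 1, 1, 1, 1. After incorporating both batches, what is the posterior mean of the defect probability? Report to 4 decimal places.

0.5028

The Beta prior is conjugate to a Binomial/Bernoulli likelihood; the update adds successes to α and failures to β.
After batch 1: Beta(3.34+12, 9.04+12) = Beta(15.34, 21.04).
After batch 2: Beta(15.34+12, 21.04+6) = Beta(27.34, 27.04).
Posterior mean = α/(α+β) = 27.34/54.38 = 0.5028.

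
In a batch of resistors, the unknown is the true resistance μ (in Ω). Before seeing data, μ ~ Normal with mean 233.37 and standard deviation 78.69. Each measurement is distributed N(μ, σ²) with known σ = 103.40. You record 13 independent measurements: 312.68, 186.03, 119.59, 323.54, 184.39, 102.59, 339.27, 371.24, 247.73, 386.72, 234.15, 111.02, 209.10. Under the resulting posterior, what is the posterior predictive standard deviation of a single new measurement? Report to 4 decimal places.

For Normal data with known variance σ², a Normal(μ₀, σ₀²) prior on μ is conjugate. Posterior precision = 1/σ₀² + n/σ²; posterior mean is the precision-weighted average of μ₀ and x̄.
σ₀² = 78.69² = 6192.1161, σ² = 103.40² = 10691.56; σ² + n·σ₀² = 10691.56 + 13·6192.1161 = 91189.0693.
Posterior precision = 1/σ₀² + n/σ² = 1/6192.1161 + 13/10691.56 = (σ² + n·σ₀²)/(σ₀²σ²) = 91189.0693/(6192.1161·10691.56); posterior variance σₙ² = σ₀²σ²/(σ² + n·σ₀²) = 6192.1161·10691.56/91189.0693 = 726.001278.
Predictive variance for one new observation = σₙ² + σ² = 6192.1161·10691.56/91189.0693 + 10691.56 = σ²·(σ₀² + 91189.0693)/91189.0693 = 10691.56·97381.1854/91189.0693 = 11417.561278; SD = √(10691.56·97381.1854/91189.0693) = 106.8530.

106.8530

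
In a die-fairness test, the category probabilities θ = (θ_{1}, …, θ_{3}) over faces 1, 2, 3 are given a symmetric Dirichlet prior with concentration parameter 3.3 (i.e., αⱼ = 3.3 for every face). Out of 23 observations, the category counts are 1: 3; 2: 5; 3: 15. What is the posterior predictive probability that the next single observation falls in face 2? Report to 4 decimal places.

The Dirichlet prior is conjugate to the Multinomial likelihood: each posterior αⱼ = prior αⱼ + observed count nⱼ.
Posterior concentration: (6.3, 8.3, 18.3), total = 32.9.
P(next = 2 | data) = α_{2}/Σα = 0.2523.

0.2523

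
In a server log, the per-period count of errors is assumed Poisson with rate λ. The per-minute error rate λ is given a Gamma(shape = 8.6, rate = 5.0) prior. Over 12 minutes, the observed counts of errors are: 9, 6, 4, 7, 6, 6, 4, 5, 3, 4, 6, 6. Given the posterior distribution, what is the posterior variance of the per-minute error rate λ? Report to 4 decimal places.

0.2581

With a Gamma(shape α, rate β) prior, the Poisson likelihood is conjugate: the posterior is Gamma(α + ΣXᵢ, β + n).
Sum of counts S = 66 over n = 12 minutes.
Posterior: Gamma(α+S, β+n) = Gamma(8.6+66, 5.0+12) = Gamma(74.6, 17.0).
Var = α/β² = 74.6/17.0² = 0.2581.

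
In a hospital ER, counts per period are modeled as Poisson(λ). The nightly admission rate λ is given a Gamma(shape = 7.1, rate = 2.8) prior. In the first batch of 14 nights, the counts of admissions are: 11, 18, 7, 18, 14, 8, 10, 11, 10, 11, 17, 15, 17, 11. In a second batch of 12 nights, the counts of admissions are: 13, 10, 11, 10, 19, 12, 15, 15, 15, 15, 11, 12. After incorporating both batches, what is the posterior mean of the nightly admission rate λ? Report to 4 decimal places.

11.9132

With a Gamma(shape α, rate β) prior, the Poisson likelihood is conjugate: the posterior is Gamma(α + ΣXᵢ, β + n).
Batch 1: sum of counts S = 178 over n = 14 nights.
After batch 1: Gamma(α+S, β+n) = Gamma(7.1+178, 2.8+14) = Gamma(185.1, 16.8).
Batch 2: sum of counts S = 158 over n = 12 nights.
After batch 2: Gamma(α+S, β+n) = Gamma(185.1+158, 16.8+12) = Gamma(343.1, 28.8).
Posterior mean = α/β = 343.1/28.8 = 11.9132.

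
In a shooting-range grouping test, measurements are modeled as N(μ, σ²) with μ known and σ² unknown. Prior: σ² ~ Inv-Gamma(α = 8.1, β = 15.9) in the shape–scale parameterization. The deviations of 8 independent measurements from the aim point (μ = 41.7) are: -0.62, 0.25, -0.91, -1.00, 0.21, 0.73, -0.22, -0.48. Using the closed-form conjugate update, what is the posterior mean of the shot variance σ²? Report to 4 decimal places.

With known mean μ and an Inverse-Gamma(α, β) prior on σ², the Normal likelihood is conjugate: posterior is Inv-Gamma(α + n/2, β + Σ(xᵢ−μ)²/2).
Σ(xᵢ−μ)² = (-0.62)² + (0.25)² + (-0.91)² + (-1.00)² + (0.21)² + (0.73)² + (-0.22)² + (-0.48)² = 3.1308.
Posterior: Inv-Gamma(8.1 + 8/2, 15.9 + 3.1308/2) = Inv-Gamma(12.10, 17.46540).
E[σ²|data] = β/(α−1) = 17.46540/11.10 = 1.5735.

1.5735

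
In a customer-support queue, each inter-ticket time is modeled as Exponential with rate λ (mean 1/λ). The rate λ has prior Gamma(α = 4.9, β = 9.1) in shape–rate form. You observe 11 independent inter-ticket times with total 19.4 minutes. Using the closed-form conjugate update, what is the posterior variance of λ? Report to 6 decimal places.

With a Gamma(shape α, rate β) prior on the exponential rate λ, the posterior after n observations with total T = Σxᵢ is Gamma(α+n, β+T).
Posterior: Gamma(4.9+11, 9.1+19.4) = Gamma(15.9, 28.5).
Var = α/β² = 0.019575.

0.019575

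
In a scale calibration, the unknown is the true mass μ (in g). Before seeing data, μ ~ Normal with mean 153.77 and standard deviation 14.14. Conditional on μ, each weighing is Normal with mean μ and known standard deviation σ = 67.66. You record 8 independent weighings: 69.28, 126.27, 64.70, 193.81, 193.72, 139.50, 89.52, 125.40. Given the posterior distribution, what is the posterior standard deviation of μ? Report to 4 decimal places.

12.1725

For Normal data with known variance σ², a Normal(μ₀, σ₀²) prior on μ is conjugate. Posterior precision = 1/σ₀² + n/σ²; posterior mean is the precision-weighted average of μ₀ and x̄.
σ₀² = 14.14² = 199.9396, σ² = 67.66² = 4577.8756; σ² + n·σ₀² = 4577.8756 + 8·199.9396 = 6177.3924.
Posterior precision = 1/σ₀² + n/σ² = 1/199.9396 + 8/4577.8756 = (σ² + n·σ₀²)/(σ₀²σ²) = 6177.3924/(199.9396·4577.8756); posterior variance σₙ² = σ₀²σ²/(σ² + n·σ₀²) = 199.9396·4577.8756/6177.3924 = 148.169091.
Posterior SD = √σₙ² = √(199.9396·4577.8756/6177.3924) = 12.1725.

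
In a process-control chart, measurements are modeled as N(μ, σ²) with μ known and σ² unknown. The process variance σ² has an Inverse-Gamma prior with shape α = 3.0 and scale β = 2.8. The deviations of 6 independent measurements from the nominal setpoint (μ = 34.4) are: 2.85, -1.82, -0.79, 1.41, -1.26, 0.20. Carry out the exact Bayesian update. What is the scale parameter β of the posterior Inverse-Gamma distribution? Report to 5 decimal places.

With known mean μ and an Inverse-Gamma(α, β) prior on σ², the Normal likelihood is conjugate: posterior is Inv-Gamma(α + n/2, β + Σ(xᵢ−μ)²/2).
Σ(xᵢ−μ)² = (2.85)² + (-1.82)² + (-0.79)² + (1.41)² + (-1.26)² + (0.20)² = 15.6747.
Posterior: Inv-Gamma(3.0 + 6/2, 2.8 + 15.6747/2) = Inv-Gamma(6.00, 10.63735).
Posterior β = 10.63735.

10.63735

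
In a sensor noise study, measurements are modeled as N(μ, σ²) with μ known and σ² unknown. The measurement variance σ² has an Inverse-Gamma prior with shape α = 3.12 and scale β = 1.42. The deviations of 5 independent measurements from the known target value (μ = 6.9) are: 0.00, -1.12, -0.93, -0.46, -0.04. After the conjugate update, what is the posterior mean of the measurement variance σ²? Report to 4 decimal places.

With known mean μ and an Inverse-Gamma(α, β) prior on σ², the Normal likelihood is conjugate: posterior is Inv-Gamma(α + n/2, β + Σ(xᵢ−μ)²/2).
Σ(xᵢ−μ)² = (0.00)² + (-1.12)² + (-0.93)² + (-0.46)² + (-0.04)² = 2.3325.
Posterior: Inv-Gamma(3.12 + 5/2, 1.42 + 2.3325/2) = Inv-Gamma(5.62, 2.58625).
E[σ²|data] = β/(α−1) = 2.58625/4.62 = 0.5598.

0.5598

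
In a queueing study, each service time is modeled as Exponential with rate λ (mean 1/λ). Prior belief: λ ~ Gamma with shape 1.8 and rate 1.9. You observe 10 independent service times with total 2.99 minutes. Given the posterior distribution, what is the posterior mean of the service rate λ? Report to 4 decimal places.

With a Gamma(shape α, rate β) prior on the exponential rate λ, the posterior after n observations with total T = Σxᵢ is Gamma(α+n, β+T).
Posterior: Gamma(1.8+10, 1.9+2.99) = Gamma(11.8, 4.89).
Posterior mean of λ = α/β = 11.8/4.89 = 2.4131.

2.4131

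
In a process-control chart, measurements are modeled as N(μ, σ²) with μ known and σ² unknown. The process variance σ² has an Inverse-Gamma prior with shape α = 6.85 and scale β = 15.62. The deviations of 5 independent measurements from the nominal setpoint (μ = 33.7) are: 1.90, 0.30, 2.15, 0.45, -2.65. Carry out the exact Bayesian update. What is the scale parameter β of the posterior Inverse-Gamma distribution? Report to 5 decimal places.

23.39375

With known mean μ and an Inverse-Gamma(α, β) prior on σ², the Normal likelihood is conjugate: posterior is Inv-Gamma(α + n/2, β + Σ(xᵢ−μ)²/2).
Σ(xᵢ−μ)² = (1.90)² + (0.30)² + (2.15)² + (0.45)² + (-2.65)² = 15.5475.
Posterior: Inv-Gamma(6.85 + 5/2, 15.62 + 15.5475/2) = Inv-Gamma(9.35, 23.39375).
Posterior β = 23.39375.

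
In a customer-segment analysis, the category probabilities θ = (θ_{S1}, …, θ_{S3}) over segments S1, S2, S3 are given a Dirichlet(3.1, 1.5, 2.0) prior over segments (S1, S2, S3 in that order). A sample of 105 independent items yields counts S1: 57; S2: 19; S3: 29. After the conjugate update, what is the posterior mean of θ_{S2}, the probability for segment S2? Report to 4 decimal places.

The Dirichlet prior is conjugate to the Multinomial likelihood: each posterior αⱼ = prior αⱼ + observed count nⱼ.
Posterior concentration: (60.1, 20.5, 31.0), total = 111.6.
E[θ_{S2}|data] = α_{S2}/Σα = 20.5/111.6 = 0.1837.

0.1837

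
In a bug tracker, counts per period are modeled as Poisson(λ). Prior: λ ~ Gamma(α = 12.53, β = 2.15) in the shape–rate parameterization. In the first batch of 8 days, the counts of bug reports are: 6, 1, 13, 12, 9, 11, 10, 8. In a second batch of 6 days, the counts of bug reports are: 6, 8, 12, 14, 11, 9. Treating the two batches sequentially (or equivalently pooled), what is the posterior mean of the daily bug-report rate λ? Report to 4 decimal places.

With a Gamma(shape α, rate β) prior, the Poisson likelihood is conjugate: the posterior is Gamma(α + ΣXᵢ, β + n).
Batch 1: sum of counts S = 70 over n = 8 days.
After batch 1: Gamma(α+S, β+n) = Gamma(12.53+70, 2.15+8) = Gamma(82.53, 10.15).
Batch 2: sum of counts S = 60 over n = 6 days.
After batch 2: Gamma(α+S, β+n) = Gamma(82.53+60, 10.15+6) = Gamma(142.53, 16.15).
Posterior mean = α/β = 142.53/16.15 = 8.8254.

8.8254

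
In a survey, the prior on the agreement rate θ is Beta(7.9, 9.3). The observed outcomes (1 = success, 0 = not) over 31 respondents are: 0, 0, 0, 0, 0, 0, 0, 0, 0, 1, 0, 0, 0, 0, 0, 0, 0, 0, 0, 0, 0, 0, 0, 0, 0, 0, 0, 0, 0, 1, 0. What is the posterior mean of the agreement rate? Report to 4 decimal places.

The Beta prior is conjugate to a Binomial/Bernoulli likelihood; the update adds successes to α and failures to β.
Posterior: Beta(α+k, β+n−k) = Beta(7.9+2, 9.3+29) = Beta(9.9, 38.3).
Posterior mean = α/(α+β) = 9.9/48.2 = 0.2054.

0.2054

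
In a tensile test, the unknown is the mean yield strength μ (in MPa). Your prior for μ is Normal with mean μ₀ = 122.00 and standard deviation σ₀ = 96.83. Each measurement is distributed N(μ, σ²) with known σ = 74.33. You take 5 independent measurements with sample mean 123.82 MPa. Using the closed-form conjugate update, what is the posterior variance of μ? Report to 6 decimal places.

988.493462

For Normal data with known variance σ², a Normal(μ₀, σ₀²) prior on μ is conjugate. Posterior precision = 1/σ₀² + n/σ²; posterior mean is the precision-weighted average of μ₀ and x̄.
σ₀² = 96.83² = 9376.0489, σ² = 74.33² = 5524.9489; σ² + n·σ₀² = 5524.9489 + 5·9376.0489 = 52405.1934.
Posterior precision = 1/σ₀² + n/σ² = 1/9376.0489 + 5/5524.9489 = (σ² + n·σ₀²)/(σ₀²σ²) = 52405.1934/(9376.0489·5524.9489); posterior variance σₙ² = σ₀²σ²/(σ² + n·σ₀²) = 9376.0489·5524.9489/52405.1934 = 988.493462.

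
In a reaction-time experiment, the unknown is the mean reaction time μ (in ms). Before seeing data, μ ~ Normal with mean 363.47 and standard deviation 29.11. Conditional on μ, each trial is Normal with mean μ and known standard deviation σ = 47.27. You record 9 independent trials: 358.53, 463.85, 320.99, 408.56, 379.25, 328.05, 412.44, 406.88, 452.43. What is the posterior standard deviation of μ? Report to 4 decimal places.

13.8570

For Normal data with known variance σ², a Normal(μ₀, σ₀²) prior on μ is conjugate. Posterior precision = 1/σ₀² + n/σ²; posterior mean is the precision-weighted average of μ₀ and x̄.
σ₀² = 29.11² = 847.3921, σ² = 47.27² = 2234.4529; σ² + n·σ₀² = 2234.4529 + 9·847.3921 = 9860.9818.
Posterior precision = 1/σ₀² + n/σ² = 1/847.3921 + 9/2234.4529 = (σ² + n·σ₀²)/(σ₀²σ²) = 9860.9818/(847.3921·2234.4529); posterior variance σₙ² = σ₀²σ²/(σ² + n·σ₀²) = 847.3921·2234.4529/9860.9818 = 192.015133.
Posterior SD = √σₙ² = √(847.3921·2234.4529/9860.9818) = 13.8570.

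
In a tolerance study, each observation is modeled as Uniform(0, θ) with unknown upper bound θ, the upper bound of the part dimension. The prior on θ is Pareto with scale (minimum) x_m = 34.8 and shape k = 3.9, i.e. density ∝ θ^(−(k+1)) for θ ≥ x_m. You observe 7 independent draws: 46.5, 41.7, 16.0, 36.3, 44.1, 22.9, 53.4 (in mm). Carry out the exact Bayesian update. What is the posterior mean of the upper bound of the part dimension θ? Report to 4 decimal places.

58.7939

A Pareto(scale x_m, shape k) prior on the upper bound θ of Uniform(0, θ) is conjugate: posterior is Pareto(max(x_m, max xᵢ), k + n).
Sample maximum = 53.4; prior scale x_m = 34.8 → posterior scale = max = 53.4.
Posterior shape = 3.9 + 7 = 10.9.
E[θ|data] = k·x_m/(k−1) = 10.9·53.4/9.9 = 58.7939.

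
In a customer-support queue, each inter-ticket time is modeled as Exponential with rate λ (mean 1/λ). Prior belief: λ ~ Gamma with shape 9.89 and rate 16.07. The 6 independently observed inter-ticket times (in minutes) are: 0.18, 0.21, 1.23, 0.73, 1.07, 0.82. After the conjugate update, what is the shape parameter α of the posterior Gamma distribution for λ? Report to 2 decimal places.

With a Gamma(shape α, rate β) prior on the exponential rate λ, the posterior after n observations with total T = Σxᵢ is Gamma(α+n, β+T).
Sum of observations T = 4.24 minutes; n = 6.
Posterior: Gamma(9.89+6, 16.07+4.24) = Gamma(15.89, 20.31).
Posterior α = 15.89.

15.89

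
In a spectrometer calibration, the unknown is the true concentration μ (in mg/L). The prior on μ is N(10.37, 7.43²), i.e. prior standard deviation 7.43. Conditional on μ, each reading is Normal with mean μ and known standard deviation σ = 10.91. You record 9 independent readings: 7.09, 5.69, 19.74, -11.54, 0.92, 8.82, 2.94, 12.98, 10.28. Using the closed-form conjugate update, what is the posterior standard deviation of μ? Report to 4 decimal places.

For Normal data with known variance σ², a Normal(μ₀, σ₀²) prior on μ is conjugate. Posterior precision = 1/σ₀² + n/σ²; posterior mean is the precision-weighted average of μ₀ and x̄.
σ₀² = 7.43² = 55.2049, σ² = 10.91² = 119.0281; σ² + n·σ₀² = 119.0281 + 9·55.2049 = 615.8722.
Posterior precision = 1/σ₀² + n/σ² = 1/55.2049 + 9/119.0281 = (σ² + n·σ₀²)/(σ₀²σ²) = 615.8722/(55.2049·119.0281); posterior variance σₙ² = σ₀²σ²/(σ² + n·σ₀²) = 55.2049·119.0281/615.8722 = 10.669315.
Posterior SD = √σₙ² = √(55.2049·119.0281/615.8722) = 3.2664.

3.2664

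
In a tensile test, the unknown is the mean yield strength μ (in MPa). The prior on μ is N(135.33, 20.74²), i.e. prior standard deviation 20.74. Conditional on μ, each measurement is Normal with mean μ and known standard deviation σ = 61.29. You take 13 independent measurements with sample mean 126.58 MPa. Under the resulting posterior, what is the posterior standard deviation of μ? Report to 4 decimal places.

For Normal data with known variance σ², a Normal(μ₀, σ₀²) prior on μ is conjugate. Posterior precision = 1/σ₀² + n/σ²; posterior mean is the precision-weighted average of μ₀ and x̄.
σ₀² = 20.74² = 430.1476, σ² = 61.29² = 3756.4641; σ² + n·σ₀² = 3756.4641 + 13·430.1476 = 9348.3829.
Posterior precision = 1/σ₀² + n/σ² = 1/430.1476 + 13/3756.4641 = (σ² + n·σ₀²)/(σ₀²σ²) = 9348.3829/(430.1476·3756.4641); posterior variance σₙ² = σ₀²σ²/(σ² + n·σ₀²) = 430.1476·3756.4641/9348.3829 = 172.846367.
Posterior SD = √σₙ² = √(430.1476·3756.4641/9348.3829) = 13.1471.

13.1471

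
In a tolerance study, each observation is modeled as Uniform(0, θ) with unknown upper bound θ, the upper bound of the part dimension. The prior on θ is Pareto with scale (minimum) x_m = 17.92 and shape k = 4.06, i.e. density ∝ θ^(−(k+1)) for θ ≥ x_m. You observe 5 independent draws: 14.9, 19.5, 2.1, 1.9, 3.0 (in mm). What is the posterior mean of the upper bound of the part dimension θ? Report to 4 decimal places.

A Pareto(scale x_m, shape k) prior on the upper bound θ of Uniform(0, θ) is conjugate: posterior is Pareto(max(x_m, max xᵢ), k + n).
Sample maximum = 19.5; prior scale x_m = 17.92 → posterior scale = max = 19.50.
Posterior shape = 4.06 + 5 = 9.06.
E[θ|data] = k·x_m/(k−1) = 9.06·19.50/8.06 = 21.9194.

21.9194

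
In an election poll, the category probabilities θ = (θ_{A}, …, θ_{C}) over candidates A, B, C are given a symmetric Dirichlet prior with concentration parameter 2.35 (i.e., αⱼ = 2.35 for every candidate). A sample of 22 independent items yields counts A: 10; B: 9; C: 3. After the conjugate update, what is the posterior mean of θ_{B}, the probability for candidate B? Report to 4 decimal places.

The Dirichlet prior is conjugate to the Multinomial likelihood: each posterior αⱼ = prior αⱼ + observed count nⱼ.
Posterior concentration: (12.35, 11.35, 5.35), total = 29.05.
E[θ_{B}|data] = α_{B}/Σα = 11.35/29.05 = 0.3907.

0.3907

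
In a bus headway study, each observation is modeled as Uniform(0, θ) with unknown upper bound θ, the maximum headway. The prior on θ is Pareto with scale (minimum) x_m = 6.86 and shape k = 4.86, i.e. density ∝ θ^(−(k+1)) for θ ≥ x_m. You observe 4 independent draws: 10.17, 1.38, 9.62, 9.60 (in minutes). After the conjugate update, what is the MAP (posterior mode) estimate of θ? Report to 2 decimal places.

10.17

A Pareto(scale x_m, shape k) prior on the upper bound θ of Uniform(0, θ) is conjugate: posterior is Pareto(max(x_m, max xᵢ), k + n).
Sample maximum = 10.17; prior scale x_m = 6.86 → posterior scale = max = 10.17.
Posterior shape = 4.86 + 4 = 8.86.
The Pareto density is decreasing on [x_m, ∞), so the mode is x_m = 10.17.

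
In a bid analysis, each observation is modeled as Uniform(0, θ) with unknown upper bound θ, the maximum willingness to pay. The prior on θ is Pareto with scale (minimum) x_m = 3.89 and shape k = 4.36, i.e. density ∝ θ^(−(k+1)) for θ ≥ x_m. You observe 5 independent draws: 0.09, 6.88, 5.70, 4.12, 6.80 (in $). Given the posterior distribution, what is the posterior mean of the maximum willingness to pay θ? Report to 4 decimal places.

7.7030

A Pareto(scale x_m, shape k) prior on the upper bound θ of Uniform(0, θ) is conjugate: posterior is Pareto(max(x_m, max xᵢ), k + n).
Sample maximum = 6.88; prior scale x_m = 3.89 → posterior scale = max = 6.88.
Posterior shape = 4.36 + 5 = 9.36.
E[θ|data] = k·x_m/(k−1) = 9.36·6.88/8.36 = 7.7030.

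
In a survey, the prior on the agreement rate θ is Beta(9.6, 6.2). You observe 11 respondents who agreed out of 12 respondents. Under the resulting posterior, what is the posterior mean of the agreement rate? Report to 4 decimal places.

0.7410

The Beta prior is conjugate to a Binomial/Bernoulli likelihood; the update adds successes to α and failures to β.
Posterior: Beta(α+k, β+n−k) = Beta(9.6+11, 6.2+1) = Beta(20.6, 7.2).
Posterior mean = α/(α+β) = 20.6/27.8 = 0.7410.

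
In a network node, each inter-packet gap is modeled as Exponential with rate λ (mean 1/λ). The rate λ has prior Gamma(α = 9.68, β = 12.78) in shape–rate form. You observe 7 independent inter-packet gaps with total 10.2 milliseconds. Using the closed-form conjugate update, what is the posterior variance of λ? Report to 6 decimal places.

0.031586

With a Gamma(shape α, rate β) prior on the exponential rate λ, the posterior after n observations with total T = Σxᵢ is Gamma(α+n, β+T).
Posterior: Gamma(9.68+7, 12.78+10.2) = Gamma(16.68, 22.98).
Var = α/β² = 0.031586.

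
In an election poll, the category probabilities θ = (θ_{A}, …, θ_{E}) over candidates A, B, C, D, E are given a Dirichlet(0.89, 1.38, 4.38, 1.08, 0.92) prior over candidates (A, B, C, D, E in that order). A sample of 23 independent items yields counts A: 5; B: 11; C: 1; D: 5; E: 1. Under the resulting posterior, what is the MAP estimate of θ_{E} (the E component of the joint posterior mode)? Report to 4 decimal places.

The Dirichlet prior is conjugate to the Multinomial likelihood: each posterior αⱼ = prior αⱼ + observed count nⱼ.
Posterior concentration: (5.89, 12.38, 5.38, 6.08, 1.92), total = 31.65.
Joint mode component: (α_{E}−1)/(Σα−K) = 0.92/26.65 = 0.0345.

0.0345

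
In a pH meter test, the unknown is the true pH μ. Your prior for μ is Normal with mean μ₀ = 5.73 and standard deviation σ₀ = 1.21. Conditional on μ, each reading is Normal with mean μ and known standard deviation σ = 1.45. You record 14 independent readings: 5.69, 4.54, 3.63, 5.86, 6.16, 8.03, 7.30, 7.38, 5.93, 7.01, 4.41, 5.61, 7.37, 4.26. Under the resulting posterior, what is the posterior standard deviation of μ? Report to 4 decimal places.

For Normal data with known variance σ², a Normal(μ₀, σ₀²) prior on μ is conjugate. Posterior precision = 1/σ₀² + n/σ²; posterior mean is the precision-weighted average of μ₀ and x̄.
σ₀² = 1.21² = 1.4641, σ² = 1.45² = 2.1025; σ² + n·σ₀² = 2.1025 + 14·1.4641 = 22.5999.
Posterior precision = 1/σ₀² + n/σ² = 1/1.4641 + 14/2.1025 = (σ² + n·σ₀²)/(σ₀²σ²) = 22.5999/(1.4641·2.1025); posterior variance σₙ² = σ₀²σ²/(σ² + n·σ₀²) = 1.4641·2.1025/22.5999 = 0.136207.
Posterior SD = √σₙ² = √(1.4641·2.1025/22.5999) = 0.3691.

0.3691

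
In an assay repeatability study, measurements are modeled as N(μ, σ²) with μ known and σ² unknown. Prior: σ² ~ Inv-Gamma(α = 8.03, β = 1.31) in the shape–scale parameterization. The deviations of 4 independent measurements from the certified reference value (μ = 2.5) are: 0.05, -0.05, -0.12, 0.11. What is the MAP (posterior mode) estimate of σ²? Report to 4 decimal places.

With known mean μ and an Inverse-Gamma(α, β) prior on σ², the Normal likelihood is conjugate: posterior is Inv-Gamma(α + n/2, β + Σ(xᵢ−μ)²/2).
Σ(xᵢ−μ)² = (0.05)² + (-0.05)² + (-0.12)² + (0.11)² = 0.0315.
Posterior: Inv-Gamma(8.03 + 4/2, 1.31 + 0.0315/2) = Inv-Gamma(10.03, 1.32575).
Mode = β/(α+1) = 1.32575/11.03 = 0.1202.

0.1202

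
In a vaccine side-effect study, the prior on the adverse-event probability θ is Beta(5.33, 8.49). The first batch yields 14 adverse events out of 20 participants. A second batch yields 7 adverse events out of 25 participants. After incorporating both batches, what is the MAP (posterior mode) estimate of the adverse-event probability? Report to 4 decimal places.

The Beta prior is conjugate to a Binomial/Bernoulli likelihood; the update adds successes to α and failures to β.
After batch 1: Beta(5.33+14, 8.49+6) = Beta(19.33, 14.49).
After batch 2: Beta(19.33+7, 14.49+18) = Beta(26.33, 32.49).
Mode of Beta(a,b) for a,b>1 is (a−1)/(a+b−2) = 25.33/56.82 = 0.4458.

0.4458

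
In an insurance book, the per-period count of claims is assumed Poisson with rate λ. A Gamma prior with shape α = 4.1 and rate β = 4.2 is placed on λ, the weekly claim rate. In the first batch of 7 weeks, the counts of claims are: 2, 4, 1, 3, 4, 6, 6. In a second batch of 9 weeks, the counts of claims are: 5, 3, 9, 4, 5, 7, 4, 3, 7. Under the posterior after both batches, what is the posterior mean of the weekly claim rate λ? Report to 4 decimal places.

With a Gamma(shape α, rate β) prior, the Poisson likelihood is conjugate: the posterior is Gamma(α + ΣXᵢ, β + n).
Batch 1: sum of counts S = 26 over n = 7 weeks.
After batch 1: Gamma(α+S, β+n) = Gamma(4.1+26, 4.2+7) = Gamma(30.1, 11.2).
Batch 2: sum of counts S = 47 over n = 9 weeks.
After batch 2: Gamma(α+S, β+n) = Gamma(30.1+47, 11.2+9) = Gamma(77.1, 20.2).
Posterior mean = α/β = 77.1/20.2 = 3.8168.

3.8168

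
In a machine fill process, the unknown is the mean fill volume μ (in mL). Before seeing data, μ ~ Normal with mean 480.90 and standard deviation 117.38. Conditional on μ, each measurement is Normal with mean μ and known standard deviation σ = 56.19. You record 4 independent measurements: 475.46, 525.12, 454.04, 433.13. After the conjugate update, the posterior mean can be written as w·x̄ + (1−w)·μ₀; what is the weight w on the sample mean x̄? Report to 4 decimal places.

0.9458

For Normal data with known variance σ², a Normal(μ₀, σ₀²) prior on μ is conjugate. Posterior precision = 1/σ₀² + n/σ²; posterior mean is the precision-weighted average of μ₀ and x̄.
σ₀² = 117.38² = 13778.0644, σ² = 56.19² = 3157.3161. Prior precision 1/σ₀² = 1/13778.0644; data precision n/σ² = 4/3157.3161.
w = (n/σ²)/(1/σ₀² + n/σ²) = n·σ₀²/(σ² + n·σ₀²) = 4·13778.0644/(3157.3161 + 4·13778.0644) = 55112.2576/58269.5737 = 0.9458.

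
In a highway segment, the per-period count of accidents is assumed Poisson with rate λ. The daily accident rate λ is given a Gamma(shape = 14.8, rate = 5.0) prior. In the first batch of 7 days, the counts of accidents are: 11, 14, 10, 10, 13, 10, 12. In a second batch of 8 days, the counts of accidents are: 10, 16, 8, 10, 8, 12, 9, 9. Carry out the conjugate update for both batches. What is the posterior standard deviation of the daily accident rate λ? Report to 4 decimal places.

0.6648

With a Gamma(shape α, rate β) prior, the Poisson likelihood is conjugate: the posterior is Gamma(α + ΣXᵢ, β + n).
Batch 1: sum of counts S = 80 over n = 7 days.
After batch 1: Gamma(α+S, β+n) = Gamma(14.8+80, 5.0+7) = Gamma(94.8, 12.0).
Batch 2: sum of counts S = 82 over n = 8 days.
After batch 2: Gamma(α+S, β+n) = Gamma(94.8+82, 12.0+8) = Gamma(176.8, 20.0).
SD = √α/β = √176.8/20.0 = 0.6648.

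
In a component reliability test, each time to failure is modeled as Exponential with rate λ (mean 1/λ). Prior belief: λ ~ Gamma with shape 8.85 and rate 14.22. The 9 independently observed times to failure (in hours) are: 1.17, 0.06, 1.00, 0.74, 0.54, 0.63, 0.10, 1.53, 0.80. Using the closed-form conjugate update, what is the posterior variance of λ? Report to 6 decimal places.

With a Gamma(shape α, rate β) prior on the exponential rate λ, the posterior after n observations with total T = Σxᵢ is Gamma(α+n, β+T).
Sum of observations T = 6.57 hours; n = 9.
Posterior: Gamma(8.85+9, 14.22+6.57) = Gamma(17.85, 20.79).
Var = α/β² = 0.041298.

0.041298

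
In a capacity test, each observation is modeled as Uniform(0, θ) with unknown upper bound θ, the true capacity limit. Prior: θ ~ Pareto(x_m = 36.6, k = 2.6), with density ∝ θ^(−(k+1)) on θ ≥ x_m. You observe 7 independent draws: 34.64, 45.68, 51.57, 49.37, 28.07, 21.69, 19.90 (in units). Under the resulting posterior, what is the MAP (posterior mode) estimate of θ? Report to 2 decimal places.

51.57

A Pareto(scale x_m, shape k) prior on the upper bound θ of Uniform(0, θ) is conjugate: posterior is Pareto(max(x_m, max xᵢ), k + n).
Sample maximum = 51.57; prior scale x_m = 36.6 → posterior scale = max = 51.57.
Posterior shape = 2.6 + 7 = 9.6.
The Pareto density is decreasing on [x_m, ∞), so the mode is x_m = 51.57.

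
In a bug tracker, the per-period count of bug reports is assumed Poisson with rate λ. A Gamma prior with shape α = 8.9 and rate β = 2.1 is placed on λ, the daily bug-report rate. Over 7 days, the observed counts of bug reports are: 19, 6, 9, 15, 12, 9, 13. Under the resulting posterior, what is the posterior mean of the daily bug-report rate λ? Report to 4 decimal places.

10.0989

With a Gamma(shape α, rate β) prior, the Poisson likelihood is conjugate: the posterior is Gamma(α + ΣXᵢ, β + n).
Sum of counts S = 83 over n = 7 days.
Posterior: Gamma(α+S, β+n) = Gamma(8.9+83, 2.1+7) = Gamma(91.9, 9.1).
Posterior mean = α/β = 91.9/9.1 = 10.0989.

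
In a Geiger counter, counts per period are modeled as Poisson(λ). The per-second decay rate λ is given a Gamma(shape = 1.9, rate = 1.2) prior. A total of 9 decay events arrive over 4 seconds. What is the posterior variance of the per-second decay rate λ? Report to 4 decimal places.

0.4031

With a Gamma(shape α, rate β) prior, the Poisson likelihood is conjugate: the posterior is Gamma(α + ΣXᵢ, β + n).
Posterior: Gamma(α+S, β+n) = Gamma(1.9+9, 1.2+4) = Gamma(10.9, 5.2).
Var = α/β² = 10.9/5.2² = 0.4031.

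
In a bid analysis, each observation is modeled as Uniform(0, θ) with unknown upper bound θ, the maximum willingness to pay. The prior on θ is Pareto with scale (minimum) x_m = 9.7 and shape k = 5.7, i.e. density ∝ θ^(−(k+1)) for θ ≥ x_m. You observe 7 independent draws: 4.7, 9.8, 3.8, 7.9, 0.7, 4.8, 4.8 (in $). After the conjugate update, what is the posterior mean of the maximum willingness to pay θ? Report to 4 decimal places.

10.6376

A Pareto(scale x_m, shape k) prior on the upper bound θ of Uniform(0, θ) is conjugate: posterior is Pareto(max(x_m, max xᵢ), k + n).
Sample maximum = 9.8; prior scale x_m = 9.7 → posterior scale = max = 9.8.
Posterior shape = 5.7 + 7 = 12.7.
E[θ|data] = k·x_m/(k−1) = 12.7·9.8/11.7 = 10.6376.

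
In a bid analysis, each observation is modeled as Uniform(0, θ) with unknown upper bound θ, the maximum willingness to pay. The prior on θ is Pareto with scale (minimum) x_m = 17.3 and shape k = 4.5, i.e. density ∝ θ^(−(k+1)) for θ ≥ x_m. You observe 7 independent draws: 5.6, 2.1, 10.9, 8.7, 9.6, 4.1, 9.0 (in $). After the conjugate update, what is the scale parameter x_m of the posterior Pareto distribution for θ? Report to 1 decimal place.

A Pareto(scale x_m, shape k) prior on the upper bound θ of Uniform(0, θ) is conjugate: posterior is Pareto(max(x_m, max xᵢ), k + n).
Sample maximum = 10.9; prior scale x_m = 17.3 → posterior scale = max = 17.3.
Posterior shape = 4.5 + 7 = 11.5.
Posterior scale x_m = 17.3.

17.3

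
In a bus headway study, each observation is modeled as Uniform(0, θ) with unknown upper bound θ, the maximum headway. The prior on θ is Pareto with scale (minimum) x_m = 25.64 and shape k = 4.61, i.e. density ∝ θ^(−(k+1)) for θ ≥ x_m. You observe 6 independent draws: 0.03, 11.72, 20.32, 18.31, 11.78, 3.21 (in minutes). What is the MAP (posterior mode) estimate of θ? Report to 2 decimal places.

25.64

A Pareto(scale x_m, shape k) prior on the upper bound θ of Uniform(0, θ) is conjugate: posterior is Pareto(max(x_m, max xᵢ), k + n).
Sample maximum = 20.32; prior scale x_m = 25.64 → posterior scale = max = 25.64.
Posterior shape = 4.61 + 6 = 10.61.
The Pareto density is decreasing on [x_m, ∞), so the mode is x_m = 25.64.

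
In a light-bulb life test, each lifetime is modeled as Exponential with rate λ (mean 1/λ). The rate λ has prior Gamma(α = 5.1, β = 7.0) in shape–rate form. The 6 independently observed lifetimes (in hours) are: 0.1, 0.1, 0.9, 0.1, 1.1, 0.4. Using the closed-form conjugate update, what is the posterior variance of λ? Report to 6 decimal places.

With a Gamma(shape α, rate β) prior on the exponential rate λ, the posterior after n observations with total T = Σxᵢ is Gamma(α+n, β+T).
Sum of observations T = 2.7 hours; n = 6.
Posterior: Gamma(5.1+6, 7.0+2.7) = Gamma(11.1, 9.7).
Var = α/β² = 0.117972.

0.117972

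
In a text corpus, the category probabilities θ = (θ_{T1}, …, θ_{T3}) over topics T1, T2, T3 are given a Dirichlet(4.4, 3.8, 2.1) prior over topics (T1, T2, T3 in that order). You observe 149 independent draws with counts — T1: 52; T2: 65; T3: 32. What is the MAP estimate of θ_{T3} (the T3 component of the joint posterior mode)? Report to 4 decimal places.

0.2118

The Dirichlet prior is conjugate to the Multinomial likelihood: each posterior αⱼ = prior αⱼ + observed count nⱼ.
Posterior concentration: (56.4, 68.8, 34.1), total = 159.3.
Joint mode component: (α_{T3}−1)/(Σα−K) = 33.1/156.3 = 0.2118.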